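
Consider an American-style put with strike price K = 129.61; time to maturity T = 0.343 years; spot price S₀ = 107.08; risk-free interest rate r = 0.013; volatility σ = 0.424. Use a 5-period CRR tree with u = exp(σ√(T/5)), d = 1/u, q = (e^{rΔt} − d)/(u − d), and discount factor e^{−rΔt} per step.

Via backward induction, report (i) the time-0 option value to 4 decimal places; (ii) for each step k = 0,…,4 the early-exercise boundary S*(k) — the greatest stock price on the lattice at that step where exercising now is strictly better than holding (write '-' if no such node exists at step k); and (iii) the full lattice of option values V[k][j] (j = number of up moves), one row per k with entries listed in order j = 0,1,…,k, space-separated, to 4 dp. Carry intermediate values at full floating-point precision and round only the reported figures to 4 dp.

params: Δt=0.06860 u=1.11745 d=0.89489 q=0.47627 e^(-rΔt)=0.99911
t_5 payoffs: 68.1544 52.8703 33.7850 9.9531 0.0000 0.0000
t_4: node(4,0) S=68.6737 payoff=60.9363 vs cont=60.8207 → 60.9363 [stop]  node(4,1) S=85.7530 payoff=43.8570 vs cont=43.7414 → 43.8570 [stop]  node(4,2) S=107.0800 payoff=22.5300 vs cont=22.4145 → 22.5300 [stop]  node(4,3) S=133.7110 payoff=0.0000 vs cont=5.2080 → 5.2080 [wait]  node(4,4) S=166.9653 payoff=0.0000 vs cont=0.0000 → 0.0000 [wait]  ⇒ S*(4)=107.0800
t_3: node(3,0) S=76.7397 payoff=52.8703 vs cont=52.7548 → 52.8703 [stop]  node(3,1) S=95.8250 payoff=33.7850 vs cont=33.6694 → 33.7850 [stop]  node(3,2) S=119.6569 payoff=9.9531 vs cont=14.2673 → 14.2673 [wait]  node(3,3) S=149.4159 payoff=0.0000 vs cont=2.7252 → 2.7252 [wait]  ⇒ S*(3)=95.8250
t_2: node(2,0) S=85.7530 payoff=43.8570 vs cont=43.7414 → 43.8570 [stop]  node(2,1) S=107.0800 payoff=22.5300 vs cont=24.4674 → 24.4674 [wait]  node(2,2) S=133.7110 payoff=0.0000 vs cont=8.7622 → 8.7622 [wait]  ⇒ S*(2)=85.7530
t_1: node(1,0) S=95.8250 payoff=33.7850 vs cont=34.5913 → 34.5913 [wait]  node(1,1) S=119.6569 payoff=9.9531 vs cont=16.9723 → 16.9723 [wait]  ⇒ S*(1)=-
t_0: node(0,0) S=107.0800 payoff=22.5300 vs cont=26.1765 → 26.1765 [wait]  ⇒ S*(0)=-

price = 26.1765
boundary = - - 85.7530 95.8250 107.0800
tree:
26.1765
34.5913 16.9723
43.8570 24.4674 8.7622
52.8703 33.7850 14.2673 2.7252
60.9363 43.8570 22.5300 5.2080 0.0000
68.1544 52.8703 33.7850 9.9531 0.0000 0.0000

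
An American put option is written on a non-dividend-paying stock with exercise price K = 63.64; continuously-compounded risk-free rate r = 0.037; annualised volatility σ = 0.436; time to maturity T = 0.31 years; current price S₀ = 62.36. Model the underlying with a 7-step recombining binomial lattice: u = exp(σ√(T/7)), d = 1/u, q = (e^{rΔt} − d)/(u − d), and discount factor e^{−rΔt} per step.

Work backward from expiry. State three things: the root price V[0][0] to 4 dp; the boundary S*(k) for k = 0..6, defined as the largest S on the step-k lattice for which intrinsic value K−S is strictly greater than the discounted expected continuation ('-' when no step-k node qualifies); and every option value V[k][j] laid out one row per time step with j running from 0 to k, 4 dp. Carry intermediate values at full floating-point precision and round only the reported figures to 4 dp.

Δt=0.04429  u=1.09609  d=0.91233  q=0.48600  discount=0.99836
step 7 (expiry): payoffs max(K−S,0) = 30.8325 24.2244 16.2853 6.7470 0.0000 0.0000 0.0000 0.0000
step 6: (k=6,j=0): S=35.9600, (K−S)⁺=27.6800, hold=27.5758 ⇒ V=27.6800 exercise | (k=6,j=1): S=43.2032, (K−S)⁺=20.4368, hold=20.3326 ⇒ V=20.4368 exercise | (k=6,j=2): S=51.9052, (K−S)⁺=11.7348, hold=11.6306 ⇒ V=11.7348 exercise | (k=6,j=3): S=62.3600, (K−S)⁺=1.2800, hold=3.4623 ⇒ V=3.4623 continue | (k=6,j=4): S=74.9206, (K−S)⁺=0.0000, hold=0.0000 ⇒ V=0.0000 continue | (k=6,j=5): S=90.0112, (K−S)⁺=0.0000, hold=0.0000 ⇒ V=0.0000 continue | (k=6,j=6): S=108.1414, (K−S)⁺=0.0000, hold=0.0000 ⇒ V=0.0000 continue  boundary S*=51.9052
step 5: (k=5,j=0): S=39.4156, (K−S)⁺=24.2244, hold=24.1202 ⇒ V=24.2244 exercise | (k=5,j=1): S=47.3547, (K−S)⁺=16.2853, hold=16.1811 ⇒ V=16.2853 exercise | (k=5,j=2): S=56.8930, (K−S)⁺=6.7470, hold=7.7017 ⇒ V=7.7017 continue | (k=5,j=3): S=68.3524, (K−S)⁺=0.0000, hold=1.7767 ⇒ V=1.7767 continue | (k=5,j=4): S=82.1200, (K−S)⁺=0.0000, hold=0.0000 ⇒ V=0.0000 continue | (k=5,j=5): S=98.6607, (K−S)⁺=0.0000, hold=0.0000 ⇒ V=0.0000 continue  boundary S*=47.3547
step 4: (k=4,j=0): S=43.2032, (K−S)⁺=20.4368, hold=20.3326 ⇒ V=20.4368 exercise | (k=4,j=1): S=51.9052, (K−S)⁺=11.7348, hold=12.0938 ⇒ V=12.0938 continue | (k=4,j=2): S=62.3600, (K−S)⁺=1.2800, hold=4.8143 ⇒ V=4.8143 continue | (k=4,j=3): S=74.9206, (K−S)⁺=0.0000, hold=0.9117 ⇒ V=0.9117 continue | (k=4,j=4): S=90.0112, (K−S)⁺=0.0000, hold=0.0000 ⇒ V=0.0000 continue  boundary S*=43.2032
step 3: (k=3,j=0): S=47.3547, (K−S)⁺=16.2853, hold=16.3553 ⇒ V=16.3553 continue | (k=3,j=1): S=56.8930, (K−S)⁺=6.7470, hold=8.5419 ⇒ V=8.5419 continue | (k=3,j=2): S=68.3524, (K−S)⁺=0.0000, hold=2.9128 ⇒ V=2.9128 continue | (k=3,j=3): S=82.1200, (K−S)⁺=0.0000, hold=0.4679 ⇒ V=0.4679 continue  boundary S*=-
step 2: (k=2,j=0): S=51.9052, (K−S)⁺=11.7348, hold=12.5374 ⇒ V=12.5374 continue | (k=2,j=1): S=62.3600, (K−S)⁺=1.2800, hold=5.7967 ⇒ V=5.7967 continue | (k=2,j=2): S=74.9206, (K−S)⁺=0.0000, hold=1.7217 ⇒ V=1.7217 continue  boundary S*=-
step 1: (k=1,j=0): S=56.8930, (K−S)⁺=6.7470, hold=9.2462 ⇒ V=9.2462 continue | (k=1,j=1): S=68.3524, (K−S)⁺=0.0000, hold=3.8100 ⇒ V=3.8100 continue  boundary S*=-
step 0: (k=0,j=0): S=62.3600, (K−S)⁺=1.2800, hold=6.5934 ⇒ V=6.5934 continue  boundary S*=-

price = 6.5934
boundary = - - - - 43.2032 47.3547 51.9052
tree:
6.5934
9.2462 3.8100
12.5374 5.7967 1.7217
16.3553 8.5419 2.9128 0.4679
20.4368 12.0938 4.8143 0.9117 0.0000
24.2244 16.2853 7.7017 1.7767 0.0000 0.0000
27.6800 20.4368 11.7348 3.4623 0.0000 0.0000 0.0000
30.8325 24.2244 16.2853 6.7470 0.0000 0.0000 0.0000 0.0000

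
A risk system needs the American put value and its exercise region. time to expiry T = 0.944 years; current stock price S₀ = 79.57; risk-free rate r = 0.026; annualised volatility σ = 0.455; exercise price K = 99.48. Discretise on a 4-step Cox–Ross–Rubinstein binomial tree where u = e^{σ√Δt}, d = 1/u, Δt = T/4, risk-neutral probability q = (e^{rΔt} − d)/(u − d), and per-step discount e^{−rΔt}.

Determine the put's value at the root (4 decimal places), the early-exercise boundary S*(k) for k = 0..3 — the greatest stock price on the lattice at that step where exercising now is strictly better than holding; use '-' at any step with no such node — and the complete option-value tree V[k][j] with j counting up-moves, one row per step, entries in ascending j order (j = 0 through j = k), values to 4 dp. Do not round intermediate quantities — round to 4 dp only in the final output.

Δt=0.23600, u=1.24737, d=0.80169, q=0.45877, disc=e^(-rΔt)=0.99388
k=4 terminal: V=max(K-S,0) → 66.6125 48.3403 19.9100 0.0000 0.0000
k=3: j=0 S=40.9980 intr=58.4820 cont=57.8735 V=58.4820[EX]; j=1 S=63.7902 intr=35.6898 cont=35.0813 V=35.6898[EX]; j=2 S=99.2533 intr=0.2267 cont=10.7099 V=10.7099[hold]; j=3 S=154.4317 intr=0.0000 cont=0.0000 V=0.0000[hold]  S*(3)=63.7902
k=2: j=0 S=51.1397 intr=48.3403 cont=47.7318 V=48.3403[EX]; j=1 S=79.5700 intr=19.9100 cont=24.0815 V=24.0815[hold]; j=2 S=123.8057 intr=0.0000 cont=5.7610 V=5.7610[hold]  S*(2)=51.1397
k=1: j=0 S=63.7902 intr=35.6898 cont=36.9834 V=36.9834[hold]; j=1 S=99.2533 intr=0.2267 cont=15.5806 V=15.5806[hold]  S*(1)=-
k=0: j=0 S=79.5700 intr=19.9100 cont=26.9982 V=26.9982[hold]  S*(0)=-

price = 26.9982
boundary = - - 51.1397 63.7902
tree:
26.9982
36.9834 15.5806
48.3403 24.0815 5.7610
58.4820 35.6898 10.7099 0.0000
66.6125 48.3403 19.9100 0.0000 0.0000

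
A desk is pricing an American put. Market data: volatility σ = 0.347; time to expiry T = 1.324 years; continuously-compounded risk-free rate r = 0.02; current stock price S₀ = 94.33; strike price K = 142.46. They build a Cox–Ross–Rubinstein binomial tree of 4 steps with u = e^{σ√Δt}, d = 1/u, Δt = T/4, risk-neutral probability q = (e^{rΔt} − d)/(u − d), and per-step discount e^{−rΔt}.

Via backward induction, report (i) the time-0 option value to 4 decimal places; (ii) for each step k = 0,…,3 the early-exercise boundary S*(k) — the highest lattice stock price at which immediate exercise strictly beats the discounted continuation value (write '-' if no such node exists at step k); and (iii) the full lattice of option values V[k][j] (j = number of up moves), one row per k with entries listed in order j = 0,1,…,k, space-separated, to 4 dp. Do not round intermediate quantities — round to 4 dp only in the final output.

price = 49.5639
boundary = - 77.2588 94.3300 115.1732
tree:
49.5639
65.2012 32.4061
79.1829 48.1300 14.9053
90.6344 65.2012 27.2868 0.9736
100.0134 79.1829 48.1300 1.8380 0.0000

Δt=0.33100, u=1.22096, d=0.81903, q=0.46678, disc=e^(-rΔt)=0.99340
k=4 terminal: V=max(K-S,0) → 100.0134 79.1829 48.1300 1.8380 0.0000
k=3: j=0 S=51.8256 intr=90.6344 cont=89.6944 V=90.6344[EX]; j=1 S=77.2588 intr=65.2012 cont=64.2612 V=65.2012[EX]; j=2 S=115.1732 intr=27.2868 cont=26.3468 V=27.2868[EX]; j=3 S=171.6940 intr=0.0000 cont=0.9736 V=0.9736[hold]  S*(3)=115.1732
k=2: j=0 S=63.2771 intr=79.1829 cont=78.2430 V=79.1829[EX]; j=1 S=94.3300 intr=48.1300 cont=47.1900 V=48.1300[EX]; j=2 S=140.6220 intr=1.8380 cont=14.9053 V=14.9053[hold]  S*(2)=94.3300
k=1: j=0 S=77.2588 intr=65.2012 cont=64.2612 V=65.2012[EX]; j=1 S=115.1732 intr=27.2868 cont=32.4061 V=32.4061[hold]  S*(1)=77.2588
k=0: j=0 S=94.3300 intr=48.1300 cont=49.5639 V=49.5639[hold]  S*(0)=-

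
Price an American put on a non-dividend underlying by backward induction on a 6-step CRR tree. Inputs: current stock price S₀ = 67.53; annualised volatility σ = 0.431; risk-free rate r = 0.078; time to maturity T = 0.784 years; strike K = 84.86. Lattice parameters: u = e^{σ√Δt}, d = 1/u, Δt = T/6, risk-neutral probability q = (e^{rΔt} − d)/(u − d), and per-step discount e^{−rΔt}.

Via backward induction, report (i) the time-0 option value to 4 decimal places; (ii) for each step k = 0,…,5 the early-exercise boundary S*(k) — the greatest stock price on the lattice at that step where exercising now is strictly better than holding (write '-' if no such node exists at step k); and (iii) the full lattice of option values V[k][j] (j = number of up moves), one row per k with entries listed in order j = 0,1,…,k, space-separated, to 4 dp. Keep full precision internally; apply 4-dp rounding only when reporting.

params: Δt=0.13067 u=1.16859 d=0.85573 q=0.49387 e^(-rΔt)=0.98986
t_6 payoffs: 58.3429 48.6483 35.4092 17.3300 0.0000 0.0000 0.0000
t_5: node(5,0) S=30.9876 payoff=53.8724 vs cont=53.0119 → 53.8724 [stop]  node(5,1) S=42.3166 payoff=42.5434 vs cont=41.6829 → 42.5434 [stop]  node(5,2) S=57.7876 payoff=27.0724 vs cont=26.2119 → 27.0724 [stop]  node(5,3) S=78.9148 payoff=5.9452 vs cont=8.6822 → 8.6822 [wait]  node(5,4) S=107.7661 payoff=0.0000 vs cont=0.0000 → 0.0000 [wait]  node(5,5) S=147.1655 payoff=0.0000 vs cont=0.0000 → 0.0000 [wait]  ⇒ S*(5)=57.7876
t_4: node(4,0) S=36.2117 payoff=48.6483 vs cont=47.7878 → 48.6483 [stop]  node(4,1) S=49.4508 payoff=35.4092 vs cont=34.5487 → 35.4092 [stop]  node(4,2) S=67.5300 payoff=17.3300 vs cont=17.8076 → 17.8076 [wait]  node(4,3) S=92.2190 payoff=0.0000 vs cont=4.3498 → 4.3498 [wait]  node(4,4) S=125.9344 payoff=0.0000 vs cont=0.0000 → 0.0000 [wait]  ⇒ S*(4)=49.4508
t_3: node(3,0) S=42.3166 payoff=42.5434 vs cont=41.6829 → 42.5434 [stop]  node(3,1) S=57.7876 payoff=27.0724 vs cont=26.4453 → 27.0724 [stop]  node(3,2) S=78.9148 payoff=5.9452 vs cont=11.0479 → 11.0479 [wait]  node(3,3) S=107.7661 payoff=0.0000 vs cont=2.1792 → 2.1792 [wait]  ⇒ S*(3)=57.7876
t_2: node(2,0) S=49.4508 payoff=35.4092 vs cont=34.5487 → 35.4092 [stop]  node(2,1) S=67.5300 payoff=17.3300 vs cont=18.9641 → 18.9641 [wait]  node(2,2) S=92.2190 payoff=0.0000 vs cont=6.6003 → 6.6003 [wait]  ⇒ S*(2)=49.4508
t_1: node(1,0) S=57.7876 payoff=27.0724 vs cont=27.0107 → 27.0724 [stop]  node(1,1) S=78.9148 payoff=5.9452 vs cont=12.7275 → 12.7275 [wait]  ⇒ S*(1)=57.7876
t_0: node(0,0) S=67.5300 payoff=17.3300 vs cont=19.7852 → 19.7852 [wait]  ⇒ S*(0)=-

price = 19.7852
boundary = - 57.7876 49.4508 57.7876 49.4508 57.7876
tree:
19.7852
27.0724 12.7275
35.4092 18.9641 6.6003
42.5434 27.0724 11.0479 2.1792
48.6483 35.4092 17.8076 4.3498 0.0000
53.8724 42.5434 27.0724 8.6822 0.0000 0.0000
58.3429 48.6483 35.4092 17.3300 0.0000 0.0000 0.0000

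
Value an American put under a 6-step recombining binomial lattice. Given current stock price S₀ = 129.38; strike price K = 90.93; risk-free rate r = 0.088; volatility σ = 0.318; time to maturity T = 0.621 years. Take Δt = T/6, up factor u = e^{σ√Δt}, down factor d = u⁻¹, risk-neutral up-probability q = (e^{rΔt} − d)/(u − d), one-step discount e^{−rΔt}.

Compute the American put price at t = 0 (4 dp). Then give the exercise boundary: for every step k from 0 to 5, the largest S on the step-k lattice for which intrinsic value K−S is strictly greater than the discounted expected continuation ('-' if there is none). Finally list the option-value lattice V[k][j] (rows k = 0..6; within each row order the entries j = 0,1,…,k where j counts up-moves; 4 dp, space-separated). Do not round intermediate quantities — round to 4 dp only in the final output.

price = 0.6444
boundary = - - - - - 77.5737
tree:
0.6444
1.2195 0.1229
2.2806 0.2579 0.0000
4.2014 0.5411 0.0000 0.0000
7.5906 1.1355 0.0000 0.0000 0.0000
13.3563 2.3828 0.0000 0.0000 0.0000 0.0000
20.9000 5.0000 0.0000 0.0000 0.0000 0.0000 0.0000

Δt=0.10350  u=1.10772  d=0.90275  q=0.51909  discount=0.99093
step 6 (expiry): payoffs max(K−S,0) = 20.9000 5.0000 0.0000 0.0000 0.0000 0.0000 0.0000
step 5: (k=5,j=0): S=77.5737, (K−S)⁺=13.3563, hold=12.5319 ⇒ V=13.3563 exercise | (k=5,j=1): S=95.1865, (K−S)⁺=0.0000, hold=2.3828 ⇒ V=2.3828 continue | (k=5,j=2): S=116.7983, (K−S)⁺=0.0000, hold=0.0000 ⇒ V=0.0000 continue | (k=5,j=3): S=143.3170, (K−S)⁺=0.0000, hold=0.0000 ⇒ V=0.0000 continue | (k=5,j=4): S=175.8566, (K−S)⁺=0.0000, hold=0.0000 ⇒ V=0.0000 continue | (k=5,j=5): S=215.7843, (K−S)⁺=0.0000, hold=0.0000 ⇒ V=0.0000 continue  boundary S*=77.5737
step 4: (k=4,j=0): S=85.9300, (K−S)⁺=5.0000, hold=7.5906 ⇒ V=7.5906 continue | (k=4,j=1): S=105.4402, (K−S)⁺=0.0000, hold=1.1355 ⇒ V=1.1355 continue | (k=4,j=2): S=129.3800, (K−S)⁺=0.0000, hold=0.0000 ⇒ V=0.0000 continue | (k=4,j=3): S=158.7553, (K−S)⁺=0.0000, hold=0.0000 ⇒ V=0.0000 continue | (k=4,j=4): S=194.8002, (K−S)⁺=0.0000, hold=0.0000 ⇒ V=0.0000 continue  boundary S*=-
step 3: (k=3,j=0): S=95.1865, (K−S)⁺=0.0000, hold=4.2014 ⇒ V=4.2014 continue | (k=3,j=1): S=116.7983, (K−S)⁺=0.0000, hold=0.5411 ⇒ V=0.5411 continue | (k=3,j=2): S=143.3170, (K−S)⁺=0.0000, hold=0.0000 ⇒ V=0.0000 continue | (k=3,j=3): S=175.8566, (K−S)⁺=0.0000, hold=0.0000 ⇒ V=0.0000 continue  boundary S*=-
step 2: (k=2,j=0): S=105.4402, (K−S)⁺=0.0000, hold=2.2806 ⇒ V=2.2806 continue | (k=2,j=1): S=129.3800, (K−S)⁺=0.0000, hold=0.2579 ⇒ V=0.2579 continue | (k=2,j=2): S=158.7553, (K−S)⁺=0.0000, hold=0.0000 ⇒ V=0.0000 continue  boundary S*=-
step 1: (k=1,j=0): S=116.7983, (K−S)⁺=0.0000, hold=1.2195 ⇒ V=1.2195 continue | (k=1,j=1): S=143.3170, (K−S)⁺=0.0000, hold=0.1229 ⇒ V=0.1229 continue  boundary S*=-
step 0: (k=0,j=0): S=129.3800, (K−S)⁺=0.0000, hold=0.6444 ⇒ V=0.6444 continue  boundary S*=-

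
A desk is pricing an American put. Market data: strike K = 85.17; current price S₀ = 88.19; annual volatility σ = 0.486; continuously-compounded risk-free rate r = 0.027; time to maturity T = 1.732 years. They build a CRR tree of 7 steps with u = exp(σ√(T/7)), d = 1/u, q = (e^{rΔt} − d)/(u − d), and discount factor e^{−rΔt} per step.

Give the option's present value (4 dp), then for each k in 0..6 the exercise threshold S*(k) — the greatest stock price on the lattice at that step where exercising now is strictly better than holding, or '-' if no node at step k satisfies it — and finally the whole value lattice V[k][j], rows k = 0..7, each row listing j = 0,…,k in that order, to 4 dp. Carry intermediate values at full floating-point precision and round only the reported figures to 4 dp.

Δt=0.24743  u=1.27347  d=0.78525  q=0.45359  discount=0.99334
step 7 (expiry): payoffs max(K−S,0) = 68.9335 58.8387 42.4677 15.9184 0.0000 0.0000 0.0000 0.0000
step 6: (k=6,j=0): S=20.6768, (K−S)⁺=64.4932, hold=63.9261 ⇒ V=64.4932 exercise | (k=6,j=1): S=33.5322, (K−S)⁺=51.6378, hold=51.0707 ⇒ V=51.6378 exercise | (k=6,j=2): S=54.3802, (K−S)⁺=30.7898, hold=30.2227 ⇒ V=30.7898 exercise | (k=6,j=3): S=88.1900, (K−S)⁺=0.0000, hold=8.6401 ⇒ V=8.6401 continue | (k=6,j=4): S=143.0205, (K−S)⁺=0.0000, hold=0.0000 ⇒ V=0.0000 continue | (k=6,j=5): S=231.9407, (K−S)⁺=0.0000, hold=0.0000 ⇒ V=0.0000 continue | (k=6,j=6): S=376.1455, (K−S)⁺=0.0000, hold=0.0000 ⇒ V=0.0000 continue  boundary S*=54.3802
step 5: (k=5,j=0): S=26.3313, (K−S)⁺=58.8387, hold=58.2716 ⇒ V=58.8387 exercise | (k=5,j=1): S=42.7023, (K−S)⁺=42.4677, hold=41.9006 ⇒ V=42.4677 exercise | (k=5,j=2): S=69.2516, (K−S)⁺=15.9184, hold=20.6049 ⇒ V=20.6049 continue | (k=5,j=3): S=112.3075, (K−S)⁺=0.0000, hold=4.6897 ⇒ V=4.6897 continue | (k=5,j=4): S=182.1326, (K−S)⁺=0.0000, hold=0.0000 ⇒ V=0.0000 continue | (k=5,j=5): S=295.3700, (K−S)⁺=0.0000, hold=0.0000 ⇒ V=0.0000 continue  boundary S*=42.7023
step 4: (k=4,j=0): S=33.5322, (K−S)⁺=51.6378, hold=51.0707 ⇒ V=51.6378 exercise | (k=4,j=1): S=54.3802, (K−S)⁺=30.7898, hold=32.3343 ⇒ V=32.3343 continue | (k=4,j=2): S=88.1900, (K−S)⁺=0.0000, hold=13.2969 ⇒ V=13.2969 continue | (k=4,j=3): S=143.0205, (K−S)⁺=0.0000, hold=2.5454 ⇒ V=2.5454 continue | (k=4,j=4): S=231.9407, (K−S)⁺=0.0000, hold=0.0000 ⇒ V=0.0000 continue  boundary S*=33.5322
step 3: (k=3,j=0): S=42.7023, (K−S)⁺=42.4677, hold=42.5965 ⇒ V=42.5965 continue | (k=3,j=1): S=69.2516, (K−S)⁺=15.9184, hold=23.5414 ⇒ V=23.5414 continue | (k=3,j=2): S=112.3075, (K−S)⁺=0.0000, hold=8.3641 ⇒ V=8.3641 continue | (k=3,j=3): S=182.1326, (K−S)⁺=0.0000, hold=1.3816 ⇒ V=1.3816 continue  boundary S*=-
step 2: (k=2,j=0): S=54.3802, (K−S)⁺=30.7898, hold=33.7273 ⇒ V=33.7273 continue | (k=2,j=1): S=88.1900, (K−S)⁺=0.0000, hold=16.5463 ⇒ V=16.5463 continue | (k=2,j=2): S=143.0205, (K−S)⁺=0.0000, hold=5.1623 ⇒ V=5.1623 continue  boundary S*=-
step 1: (k=1,j=0): S=69.2516, (K−S)⁺=15.9184, hold=25.7616 ⇒ V=25.7616 continue | (k=1,j=1): S=112.3075, (K−S)⁺=0.0000, hold=11.3069 ⇒ V=11.3069 continue  boundary S*=-
step 0: (k=0,j=0): S=88.1900, (K−S)⁺=0.0000, hold=19.0773 ⇒ V=19.0773 continue  boundary S*=-

price = 19.0773
boundary = - - - - 33.5322 42.7023 54.3802
tree:
19.0773
25.7616 11.3069
33.7273 16.5463 5.1623
42.5965 23.5414 8.3641 1.3816
51.6378 32.3343 13.2969 2.5454 0.0000
58.8387 42.4677 20.6049 4.6897 0.0000 0.0000
64.4932 51.6378 30.7898 8.6401 0.0000 0.0000 0.0000
68.9335 58.8387 42.4677 15.9184 0.0000 0.0000 0.0000 0.0000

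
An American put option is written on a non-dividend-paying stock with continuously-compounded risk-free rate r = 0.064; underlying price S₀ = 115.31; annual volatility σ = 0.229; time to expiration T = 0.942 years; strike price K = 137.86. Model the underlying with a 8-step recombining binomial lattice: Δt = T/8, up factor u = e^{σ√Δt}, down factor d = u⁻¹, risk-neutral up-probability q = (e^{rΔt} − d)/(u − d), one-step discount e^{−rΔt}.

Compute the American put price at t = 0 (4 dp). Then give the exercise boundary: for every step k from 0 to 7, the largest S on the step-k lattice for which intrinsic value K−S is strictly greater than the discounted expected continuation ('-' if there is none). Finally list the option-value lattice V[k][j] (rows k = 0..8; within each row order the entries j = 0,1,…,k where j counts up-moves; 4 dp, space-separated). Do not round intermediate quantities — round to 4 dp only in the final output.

price = 22.8091
boundary = - 106.5957 115.3100 106.5957 115.3100 106.5957 115.3100 124.7367
tree:
22.8091
31.2643 15.5907
39.3200 22.5500 9.6038
46.7669 31.2643 15.0030 4.9234
53.6510 39.3200 22.5500 8.4834 1.8172
60.0149 46.7669 31.2643 14.1517 3.5468 0.3000
65.8979 53.6510 39.3200 22.5500 6.8601 0.6409 0.0000
71.3362 60.0149 46.7669 31.2643 13.1233 1.3694 0.0000 0.0000
76.3636 65.8979 53.6510 39.3200 22.5500 2.9260 0.0000 0.0000 0.0000

Δt=0.11775, u=1.08175, d=0.92443, q=0.52845, disc=e^(-rΔt)=0.99249
k=8 terminal: V=max(K-S,0) → 76.3636 65.8979 53.6510 39.3200 22.5500 2.9260 0.0000 0.0000 0.0000
k=7: j=0 S=66.5238 intr=71.3362 cont=70.3012 V=71.3362[EX]; j=1 S=77.8451 intr=60.0149 cont=58.9799 V=60.0149[EX]; j=2 S=91.0931 intr=46.7669 cont=45.7319 V=46.7669[EX]; j=3 S=106.5957 intr=31.2643 cont=30.2293 V=31.2643[EX]; j=4 S=124.7367 intr=13.1233 cont=12.0883 V=13.1233[EX]; j=5 S=145.9649 intr=0.0000 cont=1.3694 V=1.3694[hold]; j=6 S=170.8059 intr=0.0000 cont=0.0000 V=0.0000[hold]; j=7 S=199.8744 intr=0.0000 cont=0.0000 V=0.0000[hold]  S*(7)=124.7367
k=6: j=0 S=71.9621 intr=65.8979 cont=64.8629 V=65.8979[EX]; j=1 S=84.2090 intr=53.6510 cont=52.6160 V=53.6510[EX]; j=2 S=98.5400 intr=39.3200 cont=38.2850 V=39.3200[EX]; j=3 S=115.3100 intr=22.5500 cont=21.5150 V=22.5500[EX]; j=4 S=134.9340 intr=2.9260 cont=6.8601 V=6.8601[hold]; j=5 S=157.8976 intr=0.0000 cont=0.6409 V=0.6409[hold]; j=6 S=184.7694 intr=0.0000 cont=0.0000 V=0.0000[hold]  S*(6)=115.3100
k=5: j=0 S=77.8451 intr=60.0149 cont=58.9799 V=60.0149[EX]; j=1 S=91.0931 intr=46.7669 cont=45.7319 V=46.7669[EX]; j=2 S=106.5957 intr=31.2643 cont=30.2293 V=31.2643[EX]; j=3 S=124.7367 intr=13.1233 cont=14.1517 V=14.1517[hold]; j=4 S=145.9649 intr=0.0000 cont=3.5468 V=3.5468[hold]; j=5 S=170.8059 intr=0.0000 cont=0.3000 V=0.3000[hold]  S*(5)=106.5957
k=4: j=0 S=84.2090 intr=53.6510 cont=52.6160 V=53.6510[EX]; j=1 S=98.5400 intr=39.3200 cont=38.2850 V=39.3200[EX]; j=2 S=115.3100 intr=22.5500 cont=22.0543 V=22.5500[EX]; j=3 S=134.9340 intr=2.9260 cont=8.4834 V=8.4834[hold]; j=4 S=157.8976 intr=0.0000 cont=1.8172 V=1.8172[hold]  S*(4)=115.3100
k=3: j=0 S=91.0931 intr=46.7669 cont=45.7319 V=46.7669[EX]; j=1 S=106.5957 intr=31.2643 cont=30.2293 V=31.2643[EX]; j=2 S=124.7367 intr=13.1233 cont=15.0030 V=15.0030[hold]; j=3 S=145.9649 intr=0.0000 cont=4.9234 V=4.9234[hold]  S*(3)=106.5957
k=2: j=0 S=98.5400 intr=39.3200 cont=38.2850 V=39.3200[EX]; j=1 S=115.3100 intr=22.5500 cont=22.5009 V=22.5500[EX]; j=2 S=134.9340 intr=2.9260 cont=9.6038 V=9.6038[hold]  S*(2)=115.3100
k=1: j=0 S=106.5957 intr=31.2643 cont=30.2293 V=31.2643[EX]; j=1 S=124.7367 intr=13.1233 cont=15.5907 V=15.5907[hold]  S*(1)=106.5957
k=0: j=0 S=115.3100 intr=22.5500 cont=22.8091 V=22.8091[hold]  S*(0)=-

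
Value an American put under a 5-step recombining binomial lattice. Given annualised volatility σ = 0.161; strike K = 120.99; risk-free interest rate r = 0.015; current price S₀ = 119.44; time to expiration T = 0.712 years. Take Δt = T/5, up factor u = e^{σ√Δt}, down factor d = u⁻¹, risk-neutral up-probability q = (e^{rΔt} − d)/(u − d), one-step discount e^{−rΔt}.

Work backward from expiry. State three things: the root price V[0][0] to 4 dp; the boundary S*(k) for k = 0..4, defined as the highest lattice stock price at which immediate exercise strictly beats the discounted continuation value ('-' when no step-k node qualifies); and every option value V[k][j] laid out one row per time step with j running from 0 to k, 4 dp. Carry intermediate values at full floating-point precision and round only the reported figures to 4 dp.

price = 7.0134
boundary = - - - 99.5390 105.7740
tree:
7.0134
10.6471 3.4444
15.5109 5.8751 1.0516
21.4510 9.6937 2.1180 0.0000
27.3184 15.2160 4.2655 0.0000 0.0000
32.8400 21.4510 8.5905 0.0000 0.0000 0.0000

Δt=0.14240, u=1.06264, d=0.94105, q=0.50240, disc=e^(-rΔt)=0.99787
k=5 terminal: V=max(K-S,0) → 32.8400 21.4510 8.5905 0.0000 0.0000 0.0000
k=4: j=0 S=93.6716 intr=27.3184 cont=27.0603 V=27.3184[EX]; j=1 S=105.7740 intr=15.2160 cont=14.9579 V=15.2160[EX]; j=2 S=119.4400 intr=1.5500 cont=4.2655 V=4.2655[hold]; j=3 S=134.8717 intr=0.0000 cont=0.0000 V=0.0000[hold]; j=4 S=152.2971 intr=0.0000 cont=0.0000 V=0.0000[hold]  S*(4)=105.7740
k=3: j=0 S=99.5390 intr=21.4510 cont=21.1928 V=21.4510[EX]; j=1 S=112.3995 intr=8.5905 cont=9.6937 V=9.6937[hold]; j=2 S=126.9215 intr=0.0000 cont=2.1180 V=2.1180[hold]; j=3 S=143.3198 intr=0.0000 cont=0.0000 V=0.0000[hold]  S*(3)=99.5390
k=2: j=0 S=105.7740 intr=15.2160 cont=15.5109 V=15.5109[hold]; j=1 S=119.4400 intr=1.5500 cont=5.8751 V=5.8751[hold]; j=2 S=134.8717 intr=0.0000 cont=1.0516 V=1.0516[hold]  S*(2)=-
k=1: j=0 S=112.3995 intr=8.5905 cont=10.6471 V=10.6471[hold]; j=1 S=126.9215 intr=0.0000 cont=3.4444 V=3.4444[hold]  S*(1)=-
k=0: j=0 S=119.4400 intr=1.5500 cont=7.0134 V=7.0134[hold]  S*(0)=-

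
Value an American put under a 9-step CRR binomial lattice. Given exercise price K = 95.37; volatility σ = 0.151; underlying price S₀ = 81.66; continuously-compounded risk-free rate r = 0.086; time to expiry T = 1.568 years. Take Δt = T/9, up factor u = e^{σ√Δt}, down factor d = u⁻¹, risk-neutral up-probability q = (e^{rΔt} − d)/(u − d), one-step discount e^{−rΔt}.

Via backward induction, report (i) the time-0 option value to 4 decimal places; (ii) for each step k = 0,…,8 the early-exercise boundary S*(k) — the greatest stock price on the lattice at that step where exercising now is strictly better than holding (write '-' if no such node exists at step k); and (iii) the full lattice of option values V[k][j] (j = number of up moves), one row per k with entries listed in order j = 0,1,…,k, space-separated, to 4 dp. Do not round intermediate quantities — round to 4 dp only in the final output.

price = 13.7100
boundary = 81.6600 86.9725 81.6600 86.9725 81.6600 86.9725 81.6600 86.9725 81.6600
tree:
13.7100
18.6980 8.3975
23.3813 13.7100 4.5953
27.7785 18.6980 8.3975 2.2165
31.9071 23.3813 13.7100 4.3903 0.8462
35.7836 27.7785 18.6980 8.3975 1.8720 0.1946
39.4232 31.9071 23.3813 13.7100 4.0372 0.4988 0.0000
42.8406 35.7836 27.7785 18.6980 8.3975 1.2785 0.0000 0.0000
46.0492 39.4232 31.9071 23.3813 13.7100 3.2766 0.0000 0.0000 0.0000
49.0618 42.8406 35.7836 27.7785 18.6980 8.3975 0.0000 0.0000 0.0000 0.0000

params: Δt=0.17422 u=1.06506 d=0.93892 q=0.60393 e^(-rΔt)=0.98513
t_9 payoffs: 49.0618 42.8406 35.7836 27.7785 18.6980 8.3975 0.0000 0.0000 0.0000 0.0000
t_8: node(8,0) S=49.3208 payoff=46.0492 vs cont=44.6309 → 46.0492 [stop]  node(8,1) S=55.9468 payoff=39.4232 vs cont=38.0050 → 39.4232 [stop]  node(8,2) S=63.4629 payoff=31.9071 vs cont=30.4888 → 31.9071 [stop]  node(8,3) S=71.9887 payoff=23.3813 vs cont=21.9630 → 23.3813 [stop]  node(8,4) S=81.6600 payoff=13.7100 vs cont=12.2917 → 13.7100 [stop]  node(8,5) S=92.6305 payoff=2.7395 vs cont=3.2766 → 3.2766 [wait]  node(8,6) S=105.0749 payoff=0.0000 vs cont=0.0000 → 0.0000 [wait]  node(8,7) S=119.1911 payoff=0.0000 vs cont=0.0000 → 0.0000 [wait]  node(8,8) S=135.2037 payoff=0.0000 vs cont=0.0000 → 0.0000 [wait]  ⇒ S*(8)=81.6600
t_7: node(7,0) S=52.5294 payoff=42.8406 vs cont=41.4223 → 42.8406 [stop]  node(7,1) S=59.5864 payoff=35.7836 vs cont=34.3653 → 35.7836 [stop]  node(7,2) S=67.5915 payoff=27.7785 vs cont=26.3602 → 27.7785 [stop]  node(7,3) S=76.6720 payoff=18.6980 vs cont=17.2797 → 18.6980 [stop]  node(7,4) S=86.9725 payoff=8.3975 vs cont=7.2988 → 8.3975 [stop]  node(7,5) S=98.6567 payoff=0.0000 vs cont=1.2785 → 1.2785 [wait]  node(7,6) S=111.9107 payoff=0.0000 vs cont=0.0000 → 0.0000 [wait]  node(7,7) S=126.9452 payoff=0.0000 vs cont=0.0000 → 0.0000 [wait]  ⇒ S*(7)=86.9725
t_6: node(6,0) S=55.9468 payoff=39.4232 vs cont=38.0050 → 39.4232 [stop]  node(6,1) S=63.4629 payoff=31.9071 vs cont=30.4888 → 31.9071 [stop]  node(6,2) S=71.9887 payoff=23.3813 vs cont=21.9630 → 23.3813 [stop]  node(6,3) S=81.6600 payoff=13.7100 vs cont=12.2917 → 13.7100 [stop]  node(6,4) S=92.6305 payoff=2.7395 vs cont=4.0372 → 4.0372 [wait]  node(6,5) S=105.0749 payoff=0.0000 vs cont=0.4988 → 0.4988 [wait]  node(6,6) S=119.1911 payoff=0.0000 vs cont=0.0000 → 0.0000 [wait]  ⇒ S*(6)=81.6600
t_5: node(5,0) S=59.5864 payoff=35.7836 vs cont=34.3653 → 35.7836 [stop]  node(5,1) S=67.5915 payoff=27.7785 vs cont=26.3602 → 27.7785 [stop]  node(5,2) S=76.6720 payoff=18.6980 vs cont=17.2797 → 18.6980 [stop]  node(5,3) S=86.9725 payoff=8.3975 vs cont=7.7513 → 8.3975 [stop]  node(5,4) S=98.6567 payoff=0.0000 vs cont=1.8720 → 1.8720 [wait]  node(5,5) S=111.9107 payoff=0.0000 vs cont=0.1946 → 0.1946 [wait]  ⇒ S*(5)=86.9725
t_4: node(4,0) S=63.4629 payoff=31.9071 vs cont=30.4888 → 31.9071 [stop]  node(4,1) S=71.9887 payoff=23.3813 vs cont=21.9630 → 23.3813 [stop]  node(4,2) S=81.6600 payoff=13.7100 vs cont=12.2917 → 13.7100 [stop]  node(4,3) S=92.6305 payoff=2.7395 vs cont=4.3903 → 4.3903 [wait]  node(4,4) S=105.0749 payoff=0.0000 vs cont=0.8462 → 0.8462 [wait]  ⇒ S*(4)=81.6600
t_3: node(3,0) S=67.5915 payoff=27.7785 vs cont=26.3602 → 27.7785 [stop]  node(3,1) S=76.6720 payoff=18.6980 vs cont=17.2797 → 18.6980 [stop]  node(3,2) S=86.9725 payoff=8.3975 vs cont=7.9614 → 8.3975 [stop]  node(3,3) S=98.6567 payoff=0.0000 vs cont=2.2165 → 2.2165 [wait]  ⇒ S*(3)=86.9725
t_2: node(2,0) S=71.9887 payoff=23.3813 vs cont=21.9630 → 23.3813 [stop]  node(2,1) S=81.6600 payoff=13.7100 vs cont=12.2917 → 13.7100 [stop]  node(2,2) S=92.6305 payoff=2.7395 vs cont=4.5953 → 4.5953 [wait]  ⇒ S*(2)=81.6600
t_1: node(1,0) S=76.6720 payoff=18.6980 vs cont=17.2797 → 18.6980 [stop]  node(1,1) S=86.9725 payoff=8.3975 vs cont=8.0834 → 8.3975 [stop]  ⇒ S*(1)=86.9725
t_0: node(0,0) S=81.6600 payoff=13.7100 vs cont=12.2917 → 13.7100 [stop]  ⇒ S*(0)=81.6600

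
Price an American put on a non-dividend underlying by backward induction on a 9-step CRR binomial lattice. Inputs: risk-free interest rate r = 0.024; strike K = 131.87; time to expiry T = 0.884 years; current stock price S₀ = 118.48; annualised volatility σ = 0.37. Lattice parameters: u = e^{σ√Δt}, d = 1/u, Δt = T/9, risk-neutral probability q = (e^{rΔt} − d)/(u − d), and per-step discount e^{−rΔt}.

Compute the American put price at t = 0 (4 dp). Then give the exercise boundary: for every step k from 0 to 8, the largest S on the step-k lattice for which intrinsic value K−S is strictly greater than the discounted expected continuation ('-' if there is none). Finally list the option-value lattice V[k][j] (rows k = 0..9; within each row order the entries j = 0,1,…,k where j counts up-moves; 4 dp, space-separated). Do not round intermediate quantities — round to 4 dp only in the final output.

price = 23.0541
boundary = - - - 83.6687 74.5080 83.6687 93.9559 105.5078 93.9559
tree:
23.0541
30.4337 15.2109
38.9491 21.4020 8.6106
48.2013 29.1649 13.1374 3.7722
57.3620 38.2946 19.4647 6.3800 0.9792
65.5198 48.2013 27.8015 10.5717 1.8919 0.0000
72.7844 57.3620 37.9141 17.0349 3.6553 0.0000 0.0000
79.2536 65.5198 48.2013 26.3622 7.0622 0.0000 0.0000 0.0000
85.0145 72.7844 57.3620 37.9141 13.6446 0.0000 0.0000 0.0000 0.0000
90.1447 79.2536 65.5198 48.2013 26.3622 0.0000 0.0000 0.0000 0.0000 0.0000

Δt=0.09822, u=1.12295, d=0.89051, q=0.48120, disc=e^(-rΔt)=0.99765
k=9 terminal: V=max(K-S,0) → 90.1447 79.2536 65.5198 48.2013 26.3622 0.0000 0.0000 0.0000 0.0000 0.0000
k=8: j=0 S=46.8555 intr=85.0145 cont=84.7040 V=85.0145[EX]; j=1 S=59.0856 intr=72.7844 cont=72.4739 V=72.7844[EX]; j=2 S=74.5080 intr=57.3620 cont=57.0516 V=57.3620[EX]; j=3 S=93.9559 intr=37.9141 cont=37.6037 V=37.9141[EX]; j=4 S=118.4800 intr=13.3900 cont=13.6446 V=13.6446[hold]; j=5 S=149.4054 intr=0.0000 cont=0.0000 V=0.0000[hold]; j=6 S=188.4028 intr=0.0000 cont=0.0000 V=0.0000[hold]; j=7 S=237.5793 intr=0.0000 cont=0.0000 V=0.0000[hold]; j=8 S=299.5918 intr=0.0000 cont=0.0000 V=0.0000[hold]  S*(8)=93.9559
k=7: j=0 S=52.6164 intr=79.2536 cont=78.9431 V=79.2536[EX]; j=1 S=66.3502 intr=65.5198 cont=65.2093 V=65.5198[EX]; j=2 S=83.6687 intr=48.2013 cont=47.8908 V=48.2013[EX]; j=3 S=105.5078 intr=26.3622 cont=26.1740 V=26.3622[EX]; j=4 S=133.0472 intr=0.0000 cont=7.0622 V=7.0622[hold]; j=5 S=167.7748 intr=0.0000 cont=0.0000 V=0.0000[hold]; j=6 S=211.5671 intr=0.0000 cont=0.0000 V=0.0000[hold]; j=7 S=266.7898 intr=0.0000 cont=0.0000 V=0.0000[hold]  S*(7)=105.5078
k=6: j=0 S=59.0856 intr=72.7844 cont=72.4739 V=72.7844[EX]; j=1 S=74.5080 intr=57.3620 cont=57.0516 V=57.3620[EX]; j=2 S=93.9559 intr=37.9141 cont=37.6037 V=37.9141[EX]; j=3 S=118.4800 intr=13.3900 cont=17.0349 V=17.0349[hold]; j=4 S=149.4054 intr=0.0000 cont=3.6553 V=3.6553[hold]; j=5 S=188.4028 intr=0.0000 cont=0.0000 V=0.0000[hold]; j=6 S=237.5793 intr=0.0000 cont=0.0000 V=0.0000[hold]  S*(6)=93.9559
k=5: j=0 S=66.3502 intr=65.5198 cont=65.2093 V=65.5198[EX]; j=1 S=83.6687 intr=48.2013 cont=47.8908 V=48.2013[EX]; j=2 S=105.5078 intr=26.3622 cont=27.8015 V=27.8015[hold]; j=3 S=133.0472 intr=0.0000 cont=10.5717 V=10.5717[hold]; j=4 S=167.7748 intr=0.0000 cont=1.8919 V=1.8919[hold]; j=5 S=211.5671 intr=0.0000 cont=0.0000 V=0.0000[hold]  S*(5)=83.6687
k=4: j=0 S=74.5080 intr=57.3620 cont=57.0516 V=57.3620[EX]; j=1 S=93.9559 intr=37.9141 cont=38.2946 V=38.2946[hold]; j=2 S=118.4800 intr=13.3900 cont=19.4647 V=19.4647[hold]; j=3 S=149.4054 intr=0.0000 cont=6.3800 V=6.3800[hold]; j=4 S=188.4028 intr=0.0000 cont=0.9792 V=0.9792[hold]  S*(4)=74.5080
k=3: j=0 S=83.6687 intr=48.2013 cont=48.0734 V=48.2013[EX]; j=1 S=105.5078 intr=26.3622 cont=29.1649 V=29.1649[hold]; j=2 S=133.0472 intr=0.0000 cont=13.1374 V=13.1374[hold]; j=3 S=167.7748 intr=0.0000 cont=3.7722 V=3.7722[hold]  S*(3)=83.6687
k=2: j=0 S=93.9559 intr=37.9141 cont=38.9491 V=38.9491[hold]; j=1 S=118.4800 intr=13.3900 cont=21.4020 V=21.4020[hold]; j=2 S=149.4054 intr=0.0000 cont=8.6106 V=8.6106[hold]  S*(2)=-
k=1: j=0 S=105.5078 intr=26.3622 cont=30.4337 V=30.4337[hold]; j=1 S=133.0472 intr=0.0000 cont=15.2109 V=15.2109[hold]  S*(1)=-
k=0: j=0 S=118.4800 intr=13.3900 cont=23.0541 V=23.0541[hold]  S*(0)=-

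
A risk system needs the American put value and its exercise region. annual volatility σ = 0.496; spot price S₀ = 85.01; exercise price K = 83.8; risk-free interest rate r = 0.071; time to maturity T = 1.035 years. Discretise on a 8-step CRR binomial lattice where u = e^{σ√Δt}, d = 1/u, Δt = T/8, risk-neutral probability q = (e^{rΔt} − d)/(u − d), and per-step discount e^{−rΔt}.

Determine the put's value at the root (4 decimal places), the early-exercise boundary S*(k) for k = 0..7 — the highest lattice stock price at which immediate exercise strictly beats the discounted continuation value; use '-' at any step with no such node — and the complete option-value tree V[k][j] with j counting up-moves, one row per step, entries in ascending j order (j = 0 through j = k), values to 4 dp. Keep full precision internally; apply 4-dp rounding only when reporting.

Δt=0.12937, u=1.19531, d=0.83660, q=0.48124, disc=e^(-rΔt)=0.99086
k=8 terminal: V=max(K-S,0) → 63.4001 54.6534 42.1563 24.3010 0.0000 0.0000 0.0000 0.0000 0.0000
k=7: j=0 S=24.3842 intr=59.4158 cont=58.6496 V=59.4158[EX]; j=1 S=34.8392 intr=48.9608 cont=48.1945 V=48.9608[EX]; j=2 S=49.7771 intr=34.0229 cont=33.2567 V=34.0229[EX]; j=3 S=71.1197 intr=12.6803 cont=12.4911 V=12.6803[EX]; j=4 S=101.6132 intr=0.0000 cont=0.0000 V=0.0000[hold]; j=5 S=145.1814 intr=0.0000 cont=0.0000 V=0.0000[hold]; j=6 S=207.4299 intr=0.0000 cont=0.0000 V=0.0000[hold]; j=7 S=296.3684 intr=0.0000 cont=0.0000 V=0.0000[hold]  S*(7)=71.1197
k=6: j=0 S=29.1466 intr=54.6534 cont=53.8871 V=54.6534[EX]; j=1 S=41.6437 intr=42.1563 cont=41.3901 V=42.1563[EX]; j=2 S=59.4990 intr=24.3010 cont=23.5348 V=24.3010[EX]; j=3 S=85.0100 intr=0.0000 cont=6.5179 V=6.5179[hold]; j=4 S=121.4592 intr=0.0000 cont=0.0000 V=0.0000[hold]; j=5 S=173.5366 intr=0.0000 cont=0.0000 V=0.0000[hold]; j=6 S=247.9429 intr=0.0000 cont=0.0000 V=0.0000[hold]  S*(6)=59.4990
k=5: j=0 S=34.8392 intr=48.9608 cont=48.1945 V=48.9608[EX]; j=1 S=49.7771 intr=34.0229 cont=33.2567 V=34.0229[EX]; j=2 S=71.1197 intr=12.6803 cont=15.5991 V=15.5991[hold]; j=3 S=101.6132 intr=0.0000 cont=3.3503 V=3.3503[hold]; j=4 S=145.1814 intr=0.0000 cont=0.0000 V=0.0000[hold]; j=5 S=207.4299 intr=0.0000 cont=0.0000 V=0.0000[hold]  S*(5)=49.7771
k=4: j=0 S=41.6437 intr=42.1563 cont=41.3901 V=42.1563[EX]; j=1 S=59.4990 intr=24.3010 cont=24.9266 V=24.9266[hold]; j=2 S=85.0100 intr=0.0000 cont=9.6157 V=9.6157[hold]; j=3 S=121.4592 intr=0.0000 cont=1.7221 V=1.7221[hold]; j=4 S=173.5366 intr=0.0000 cont=0.0000 V=0.0000[hold]  S*(4)=41.6437
k=3: j=0 S=49.7771 intr=34.0229 cont=33.5550 V=34.0229[EX]; j=1 S=71.1197 intr=12.6803 cont=17.3978 V=17.3978[hold]; j=2 S=101.6132 intr=0.0000 cont=5.7638 V=5.7638[hold]; j=3 S=145.1814 intr=0.0000 cont=0.8852 V=0.8852[hold]  S*(3)=49.7771
k=2: j=0 S=59.4990 intr=24.3010 cont=25.7843 V=25.7843[hold]; j=1 S=85.0100 intr=0.0000 cont=11.6911 V=11.6911[hold]; j=2 S=121.4592 intr=0.0000 cont=3.3848 V=3.3848[hold]  S*(2)=-
k=1: j=0 S=71.1197 intr=12.6803 cont=18.8283 V=18.8283[hold]; j=1 S=101.6132 intr=0.0000 cont=7.6234 V=7.6234[hold]  S*(1)=-
k=0: j=0 S=85.0100 intr=0.0000 cont=13.3132 V=13.3132[hold]  S*(0)=-

price = 13.3132
boundary = - - - 49.7771 41.6437 49.7771 59.4990 71.1197
tree:
13.3132
18.8283 7.6234
25.7843 11.6911 3.3848
34.0229 17.3978 5.7638 0.8852
42.1563 24.9266 9.6157 1.7221 0.0000
48.9608 34.0229 15.5991 3.3503 0.0000 0.0000
54.6534 42.1563 24.3010 6.5179 0.0000 0.0000 0.0000
59.4158 48.9608 34.0229 12.6803 0.0000 0.0000 0.0000 0.0000
63.4001 54.6534 42.1563 24.3010 0.0000 0.0000 0.0000 0.0000 0.0000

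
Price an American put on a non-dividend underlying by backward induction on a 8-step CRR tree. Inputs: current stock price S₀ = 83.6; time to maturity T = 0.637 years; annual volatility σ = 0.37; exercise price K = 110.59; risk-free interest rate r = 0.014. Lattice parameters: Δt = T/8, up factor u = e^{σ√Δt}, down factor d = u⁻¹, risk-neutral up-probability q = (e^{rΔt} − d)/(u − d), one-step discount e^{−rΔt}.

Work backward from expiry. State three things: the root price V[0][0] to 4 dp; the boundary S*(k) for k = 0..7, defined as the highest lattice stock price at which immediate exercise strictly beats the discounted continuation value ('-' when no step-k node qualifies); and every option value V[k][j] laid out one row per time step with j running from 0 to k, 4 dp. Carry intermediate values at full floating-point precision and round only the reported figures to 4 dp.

price = 29.1428
boundary = - - 67.8454 61.1191 67.8454 75.3118 83.6000 92.8003
tree:
29.1428
35.8185 21.9570
42.7446 28.3760 15.0333
49.4709 35.4587 20.7462 8.8608
55.5303 42.7446 27.6244 13.3208 4.0353
60.9889 49.4709 35.2782 19.3724 6.7763 1.0664
65.9064 55.5303 42.7446 26.9900 11.1404 2.0501 0.0000
70.3364 60.9889 49.4709 35.2782 17.7897 3.9413 0.0000 0.0000
74.3272 65.9064 55.5303 42.7446 26.9900 7.5769 0.0000 0.0000 0.0000

Δt=0.07963  u=1.11005  d=0.90086  q=0.47925  discount=0.99889
step 8 (expiry): payoffs max(K−S,0) = 74.3272 65.9064 55.5303 42.7446 26.9900 7.5769 0.0000 0.0000 0.0000
step 7: (k=7,j=0): S=40.2536, (K−S)⁺=70.3364, hold=70.2132 ⇒ V=70.3364 exercise | (k=7,j=1): S=49.6011, (K−S)⁺=60.9889, hold=60.8657 ⇒ V=60.9889 exercise | (k=7,j=2): S=61.1191, (K−S)⁺=49.4709, hold=49.3477 ⇒ V=49.4709 exercise | (k=7,j=3): S=75.3118, (K−S)⁺=35.2782, hold=35.1550 ⇒ V=35.2782 exercise | (k=7,j=4): S=92.8003, (K−S)⁺=17.7897, hold=17.6665 ⇒ V=17.7897 exercise | (k=7,j=5): S=114.3498, (K−S)⁺=0.0000, hold=3.9413 ⇒ V=3.9413 continue | (k=7,j=6): S=140.9034, (K−S)⁺=0.0000, hold=0.0000 ⇒ V=0.0000 continue | (k=7,j=7): S=173.6232, (K−S)⁺=0.0000, hold=0.0000 ⇒ V=0.0000 continue  boundary S*=92.8003
step 6: (k=6,j=0): S=44.6836, (K−S)⁺=65.9064, hold=65.7832 ⇒ V=65.9064 exercise | (k=6,j=1): S=55.0597, (K−S)⁺=55.5303, hold=55.4071 ⇒ V=55.5303 exercise | (k=6,j=2): S=67.8454, (K−S)⁺=42.7446, hold=42.6214 ⇒ V=42.7446 exercise | (k=6,j=3): S=83.6000, (K−S)⁺=26.9900, hold=26.8668 ⇒ V=26.9900 exercise | (k=6,j=4): S=103.0131, (K−S)⁺=7.5769, hold=11.1404 ⇒ V=11.1404 continue | (k=6,j=5): S=126.9342, (K−S)⁺=0.0000, hold=2.0501 ⇒ V=2.0501 continue | (k=6,j=6): S=156.4100, (K−S)⁺=0.0000, hold=0.0000 ⇒ V=0.0000 continue  boundary S*=83.6000
step 5: (k=5,j=0): S=49.6011, (K−S)⁺=60.9889, hold=60.8657 ⇒ V=60.9889 exercise | (k=5,j=1): S=61.1191, (K−S)⁺=49.4709, hold=49.3477 ⇒ V=49.4709 exercise | (k=5,j=2): S=75.3118, (K−S)⁺=35.2782, hold=35.1550 ⇒ V=35.2782 exercise | (k=5,j=3): S=92.8003, (K−S)⁺=17.7897, hold=19.3724 ⇒ V=19.3724 continue | (k=5,j=4): S=114.3498, (K−S)⁺=0.0000, hold=6.7763 ⇒ V=6.7763 continue | (k=5,j=5): S=140.9034, (K−S)⁺=0.0000, hold=1.0664 ⇒ V=1.0664 continue  boundary S*=75.3118
step 4: (k=4,j=0): S=55.0597, (K−S)⁺=55.5303, hold=55.4071 ⇒ V=55.5303 exercise | (k=4,j=1): S=67.8454, (K−S)⁺=42.7446, hold=42.6214 ⇒ V=42.7446 exercise | (k=4,j=2): S=83.6000, (K−S)⁺=26.9900, hold=27.6244 ⇒ V=27.6244 continue | (k=4,j=3): S=103.0131, (K−S)⁺=7.5769, hold=13.3208 ⇒ V=13.3208 continue | (k=4,j=4): S=126.9342, (K−S)⁺=0.0000, hold=4.0353 ⇒ V=4.0353 continue  boundary S*=67.8454
step 3: (k=3,j=0): S=61.1191, (K−S)⁺=49.4709, hold=49.3477 ⇒ V=49.4709 exercise | (k=3,j=1): S=75.3118, (K−S)⁺=35.2782, hold=35.4587 ⇒ V=35.4587 continue | (k=3,j=2): S=92.8003, (K−S)⁺=17.7897, hold=20.7462 ⇒ V=20.7462 continue | (k=3,j=3): S=114.3498, (K−S)⁺=0.0000, hold=8.8608 ⇒ V=8.8608 continue  boundary S*=61.1191
step 2: (k=2,j=0): S=67.8454, (K−S)⁺=42.7446, hold=42.7078 ⇒ V=42.7446 exercise | (k=2,j=1): S=83.6000, (K−S)⁺=26.9900, hold=28.3760 ⇒ V=28.3760 continue | (k=2,j=2): S=103.0131, (K−S)⁺=7.5769, hold=15.0333 ⇒ V=15.0333 continue  boundary S*=67.8454
step 1: (k=1,j=0): S=75.3118, (K−S)⁺=35.2782, hold=35.8185 ⇒ V=35.8185 continue | (k=1,j=1): S=92.8003, (K−S)⁺=17.7897, hold=21.9570 ⇒ V=21.9570 continue  boundary S*=-
step 0: (k=0,j=0): S=83.6000, (K−S)⁺=26.9900, hold=29.1428 ⇒ V=29.1428 continue  boundary S*=-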